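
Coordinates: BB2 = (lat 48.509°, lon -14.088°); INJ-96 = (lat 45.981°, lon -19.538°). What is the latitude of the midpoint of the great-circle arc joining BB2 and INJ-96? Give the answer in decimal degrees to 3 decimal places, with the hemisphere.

47.277°N

Bx = cos φ₂ cos Δλ = 0.691756,  By = cos φ₂ sin Δλ = -0.065999
φₘ = atan2(sin φ₁ + sin φ₂, √((cos φ₁ + Bx)² + By²)) = 47.27729°
λₘ = λ₁ + atan2(By, cos φ₁ + Bx) = -16.87808°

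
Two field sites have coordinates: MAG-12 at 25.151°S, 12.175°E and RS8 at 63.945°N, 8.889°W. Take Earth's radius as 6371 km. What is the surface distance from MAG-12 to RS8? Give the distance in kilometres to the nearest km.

Δφ = 89.0960°,  Δλ = -21.0640°
a = sin²(Δφ/2) + cos φ₁ cos φ₂ sin²(Δλ/2) = 0.505395
c = 2·arcsin(√a) = 1.581587 rad = 90.6182°
d = R·c = 6371 × 1.581587 = 10076.3 km

10076 km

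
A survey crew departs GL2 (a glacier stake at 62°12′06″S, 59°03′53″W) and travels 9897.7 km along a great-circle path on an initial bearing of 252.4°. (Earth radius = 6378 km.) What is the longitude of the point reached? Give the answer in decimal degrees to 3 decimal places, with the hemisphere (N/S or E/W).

GL2: φ = -62.20167°, λ = -59.06472°
δ = d/R = 9897.7/6378 = 1.551850 rad
φ₂ = arcsin(sin φ₁ cos δ + cos φ₁ sin δ cos θ)
   = arcsin(-0.88459·0.01895 + 0.46636·0.99982·-0.30237) = -9.07614°
λ₂ = λ₁ + atan2(sin θ sin δ cos φ₁, cos δ − sin φ₁ sin φ₂) = -164.24579°

164.246°W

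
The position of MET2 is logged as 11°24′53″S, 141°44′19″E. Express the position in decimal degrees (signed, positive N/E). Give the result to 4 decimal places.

-11.4147°, +141.7386°

lat: 11.4147° S → -11.4147°
lon: 141.7386° E → +141.7386°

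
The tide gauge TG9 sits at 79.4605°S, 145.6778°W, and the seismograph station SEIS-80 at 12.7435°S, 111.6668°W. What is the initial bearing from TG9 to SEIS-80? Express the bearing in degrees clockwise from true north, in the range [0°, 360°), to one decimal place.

35.9°

Δλ = 34.0110°
y = sin Δλ · cos φ₂ = 0.545574
x = cos φ₁ sin φ₂ − sin φ₁ cos φ₂ cos Δλ = 0.754523
θ = atan2(y, x) = 35.8696° → 35.8696° (mod 360°)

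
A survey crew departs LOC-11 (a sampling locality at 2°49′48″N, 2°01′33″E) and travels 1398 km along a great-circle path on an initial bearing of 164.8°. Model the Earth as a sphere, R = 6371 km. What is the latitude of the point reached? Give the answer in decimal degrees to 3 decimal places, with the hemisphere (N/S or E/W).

LOC-11: φ = +2.83000°, λ = +2.02583°
δ = d/R = 1398/6371 = 0.219432 rad
φ₂ = arcsin(sin φ₁ cos δ + cos φ₁ sin δ cos θ)
   = arcsin(0.04937·0.97602 + 0.99878·0.21768·-0.96502) = -9.30065°
λ₂ = λ₁ + atan2(sin θ sin δ cos φ₁, cos δ − sin φ₁ sin φ₂) = 5.34123°

9.301°S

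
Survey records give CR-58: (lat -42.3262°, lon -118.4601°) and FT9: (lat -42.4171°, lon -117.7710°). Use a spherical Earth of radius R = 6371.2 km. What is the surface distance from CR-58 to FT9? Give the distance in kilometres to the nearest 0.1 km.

57.5 km

Δφ = -0.0909°,  Δλ = 0.6891°
a = sin²(Δφ/2) + cos φ₁ cos φ₂ sin²(Δλ/2) = 0.000020
c = 2·arcsin(√a) = 0.009026 rad = 0.5171°
d = R·c = 6371.2 × 0.009026 = 57.5 km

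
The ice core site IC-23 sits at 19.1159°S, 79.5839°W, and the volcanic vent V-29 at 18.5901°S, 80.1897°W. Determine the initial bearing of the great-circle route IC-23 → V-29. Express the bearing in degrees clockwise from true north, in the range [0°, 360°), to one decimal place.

312.4°

Δλ = -0.6058°
y = sin Δλ · cos φ₂ = -0.010021
x = cos φ₁ sin φ₂ − sin φ₁ cos φ₂ cos Δλ = 0.009159
θ = atan2(y, x) = -47.5728° → 312.4272° (mod 360°)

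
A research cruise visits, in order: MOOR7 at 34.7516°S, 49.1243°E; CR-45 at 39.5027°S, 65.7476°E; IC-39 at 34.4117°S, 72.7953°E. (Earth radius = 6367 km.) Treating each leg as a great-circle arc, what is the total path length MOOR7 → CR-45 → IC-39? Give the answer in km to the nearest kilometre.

2405 km

MOOR7→CR-45: c = 0.245285 rad, d = 1561.73 km
CR-45→IC-39: c = 0.132419 rad, d = 843.11 km
Total = 1561.73 + 843.11 = 2404.84 km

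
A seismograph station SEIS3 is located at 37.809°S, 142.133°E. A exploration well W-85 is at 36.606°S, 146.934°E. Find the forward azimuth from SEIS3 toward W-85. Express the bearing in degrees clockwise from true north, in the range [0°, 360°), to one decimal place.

Δλ = 4.8010°
y = sin Δλ · cos φ₂ = 0.067187
x = cos φ₁ sin φ₂ − sin φ₁ cos φ₂ cos Δλ = 0.019268
θ = atan2(y, x) = 73.9979° → 73.9979° (mod 360°)

74.0°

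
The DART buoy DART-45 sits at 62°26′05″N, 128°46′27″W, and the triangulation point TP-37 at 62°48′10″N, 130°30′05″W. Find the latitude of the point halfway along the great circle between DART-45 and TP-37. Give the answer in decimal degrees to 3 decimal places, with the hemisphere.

62.621°N

DART-45: φ = +62.43472°, λ = -128.77417°
TP-37: φ = +62.80278°, λ = -130.50139°
Bx = cos φ₂ cos Δλ = 0.456847,  By = cos φ₂ sin Δλ = -0.013776
φₘ = atan2(sin φ₁ + sin φ₂, √((cos φ₁ + Bx)² + By²)) = 62.62141°
λₘ = λ₁ + atan2(By, cos φ₁ + Bx) = -129.63242°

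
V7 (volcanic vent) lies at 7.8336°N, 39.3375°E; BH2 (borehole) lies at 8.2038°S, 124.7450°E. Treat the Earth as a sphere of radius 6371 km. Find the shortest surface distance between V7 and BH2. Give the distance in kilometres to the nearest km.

Δφ = -16.0374°,  Δλ = 85.4075°
a = sin²(Δφ/2) + cos φ₁ cos φ₂ sin²(Δλ/2) = 0.470470
c = 2·arcsin(√a) = 1.511701 rad = 86.6141°
d = R·c = 6371 × 1.511701 = 9631.0 km

9631 km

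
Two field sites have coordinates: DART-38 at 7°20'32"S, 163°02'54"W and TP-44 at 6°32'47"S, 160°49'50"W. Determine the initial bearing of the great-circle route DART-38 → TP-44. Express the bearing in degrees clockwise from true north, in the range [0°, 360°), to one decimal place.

70.3°

DART-38: φ = -7.34222°, λ = -163.04833°
TP-44: φ = -6.54639°, λ = -160.83056°
Δλ = 2.2178°
y = sin Δλ · cos φ₂ = 0.038446
x = cos φ₁ sin φ₂ − sin φ₁ cos φ₂ cos Δλ = 0.013794
θ = atan2(y, x) = 70.2619° → 70.2619° (mod 360°)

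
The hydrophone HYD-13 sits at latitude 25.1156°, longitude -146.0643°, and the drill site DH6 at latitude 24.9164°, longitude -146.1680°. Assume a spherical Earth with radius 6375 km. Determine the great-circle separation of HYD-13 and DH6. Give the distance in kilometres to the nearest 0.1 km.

24.5 km

Δφ = -0.1992°,  Δλ = -0.1037°
a = sin²(Δφ/2) + cos φ₁ cos φ₂ sin²(Δλ/2) = 0.000004
c = 2·arcsin(√a) = 0.003844 rad = 0.2203°
d = R·c = 6375 × 0.003844 = 24.5 km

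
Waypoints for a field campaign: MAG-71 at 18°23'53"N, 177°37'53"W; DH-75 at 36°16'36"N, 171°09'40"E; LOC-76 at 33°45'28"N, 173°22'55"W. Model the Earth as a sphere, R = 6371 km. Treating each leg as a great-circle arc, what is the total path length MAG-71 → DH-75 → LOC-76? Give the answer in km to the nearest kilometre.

3705 km

MAG-71: φ = +18.39806°, λ = -177.63139°
DH-75: φ = +36.27667°, λ = +171.16111°
LOC-76: φ = +33.75778°, λ = -173.38194°
MAG-71→DH-75: c = 0.356509 rad, d = 2271.32 km
DH-75→LOC-76: c = 0.225011 rad, d = 1433.54 km
Total = 2271.32 + 1433.54 = 3704.86 km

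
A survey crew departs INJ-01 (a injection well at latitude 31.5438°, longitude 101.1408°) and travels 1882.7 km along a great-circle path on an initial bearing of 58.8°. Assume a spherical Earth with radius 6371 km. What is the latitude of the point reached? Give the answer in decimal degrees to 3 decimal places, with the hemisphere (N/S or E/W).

δ = d/R = 1882.7/6371 = 0.295511 rad
φ₂ = arcsin(sin φ₁ cos δ + cos φ₁ sin δ cos θ)
   = arcsin(0.52315·0.95665 + 0.85224·0.29123·0.51803) = 38.97978°
λ₂ = λ₁ + atan2(sin θ sin δ cos φ₁, cos δ − sin φ₁ sin φ₂) = 119.83086°

38.980°N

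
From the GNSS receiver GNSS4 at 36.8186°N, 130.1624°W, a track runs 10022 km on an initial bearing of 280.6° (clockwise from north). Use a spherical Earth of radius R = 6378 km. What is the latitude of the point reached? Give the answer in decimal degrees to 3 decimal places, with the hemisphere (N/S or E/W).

δ = d/R = 10022/6378 = 1.571339 rad
φ₂ = arcsin(sin φ₁ cos δ + cos φ₁ sin δ cos θ)
   = arcsin(0.59928·-0.00054 + 0.80054·1.00000·0.18395) = 8.44932°
λ₂ = λ₁ + atan2(sin θ sin δ cos φ₁, cos δ − sin φ₁ sin φ₂) = 133.41345°

8.449°N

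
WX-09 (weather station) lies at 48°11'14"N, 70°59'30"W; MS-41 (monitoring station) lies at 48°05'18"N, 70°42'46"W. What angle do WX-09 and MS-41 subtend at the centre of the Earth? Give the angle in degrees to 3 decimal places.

WX-09: φ = +48.18722°, λ = -70.99167°
MS-41: φ = +48.08833°, λ = -70.71278°
Δφ = -0.0989°,  Δλ = 0.2789°
a = sin²(Δφ/2) + cos φ₁ cos φ₂ sin²(Δλ/2) = 0.000003
c = 2·arcsin(√a) = 0.003678 rad = 0.2108°

0.211°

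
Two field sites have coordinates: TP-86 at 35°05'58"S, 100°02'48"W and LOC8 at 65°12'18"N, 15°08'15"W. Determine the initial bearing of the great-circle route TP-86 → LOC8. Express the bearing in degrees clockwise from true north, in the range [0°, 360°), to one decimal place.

TP-86: φ = -35.09944°, λ = -100.04667°
LOC8: φ = +65.20500°, λ = -15.13750°
Δλ = 84.9092°
y = sin Δλ · cos φ₂ = 0.417719
x = cos φ₁ sin φ₂ − sin φ₁ cos φ₂ cos Δλ = 0.764130
θ = atan2(y, x) = 28.6636° → 28.6636° (mod 360°)

28.7°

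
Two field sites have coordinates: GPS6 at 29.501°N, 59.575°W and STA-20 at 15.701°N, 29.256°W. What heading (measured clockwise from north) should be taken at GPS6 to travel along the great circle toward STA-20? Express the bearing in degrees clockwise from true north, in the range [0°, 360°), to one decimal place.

Δλ = 30.3190°
y = sin Δλ · cos φ₂ = 0.485978
x = cos φ₁ sin φ₂ − sin φ₁ cos φ₂ cos Δλ = -0.173695
θ = atan2(y, x) = 109.6676° → 109.6676° (mod 360°)

109.7°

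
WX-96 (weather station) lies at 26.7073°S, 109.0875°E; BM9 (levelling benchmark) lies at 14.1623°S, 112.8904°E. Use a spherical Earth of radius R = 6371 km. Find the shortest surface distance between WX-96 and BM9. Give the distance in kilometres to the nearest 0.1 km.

1449.8 km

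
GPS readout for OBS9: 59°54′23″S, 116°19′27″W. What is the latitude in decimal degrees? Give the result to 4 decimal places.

59° + 54′/60 + 23″/3600 = 59 + 0.90000 + 0.00639 = 59.9064°

59.9064°S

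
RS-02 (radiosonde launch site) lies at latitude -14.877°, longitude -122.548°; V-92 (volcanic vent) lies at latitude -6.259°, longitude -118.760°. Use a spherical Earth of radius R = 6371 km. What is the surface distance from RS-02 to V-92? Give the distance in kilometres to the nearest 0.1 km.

1043.7 km

Δφ = 8.6180°,  Δλ = 3.7880°
a = sin²(Δφ/2) + cos φ₁ cos φ₂ sin²(Δλ/2) = 0.006695
c = 2·arcsin(√a) = 0.163826 rad = 9.3865°
d = R·c = 6371 × 0.163826 = 1043.7 km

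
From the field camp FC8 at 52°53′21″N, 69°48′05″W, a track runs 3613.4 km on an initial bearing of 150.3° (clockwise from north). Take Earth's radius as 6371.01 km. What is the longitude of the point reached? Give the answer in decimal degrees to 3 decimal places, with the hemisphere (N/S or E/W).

FC8: φ = +52.88917°, λ = -69.80139°
δ = d/R = 3613.4/6371.01 = 0.567163 rad
φ₂ = arcsin(sin φ₁ cos δ + cos φ₁ sin δ cos θ)
   = arcsin(0.79747·0.84343 + 0.60336·0.53724·-0.86863) = 23.01939°
λ₂ = λ₁ + atan2(sin θ sin δ cos φ₁, cos δ − sin φ₁ sin φ₂) = -52.99073°

52.991°W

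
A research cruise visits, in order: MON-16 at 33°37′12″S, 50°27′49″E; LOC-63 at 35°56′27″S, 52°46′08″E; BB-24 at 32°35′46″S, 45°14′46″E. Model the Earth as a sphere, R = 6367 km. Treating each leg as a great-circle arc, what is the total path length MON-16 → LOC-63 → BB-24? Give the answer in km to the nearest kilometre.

MON-16: φ = -33.62000°, λ = +50.46361°
LOC-63: φ = -35.94083°, λ = +52.76889°
BB-24: φ = -32.59611°, λ = +45.24611°
MON-16→LOC-63: c = 0.052272 rad, d = 332.82 km
LOC-63→BB-24: c = 0.123158 rad, d = 784.14 km
Total = 332.82 + 784.14 = 1116.96 km

1117 km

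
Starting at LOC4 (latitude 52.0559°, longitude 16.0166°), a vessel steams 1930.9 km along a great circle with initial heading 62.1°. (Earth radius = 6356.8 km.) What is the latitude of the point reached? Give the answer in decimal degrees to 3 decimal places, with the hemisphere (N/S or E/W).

δ = d/R = 1930.9/6356.8 = 0.303753 rad
φ₂ = arcsin(sin φ₁ cos δ + cos φ₁ sin δ cos θ)
   = arcsin(0.78861·0.95422 + 0.61489·0.29910·0.46793) = 56.98931°
λ₂ = λ₁ + atan2(sin θ sin δ cos φ₁, cos δ − sin φ₁ sin φ₂) = 45.04254°

56.989°N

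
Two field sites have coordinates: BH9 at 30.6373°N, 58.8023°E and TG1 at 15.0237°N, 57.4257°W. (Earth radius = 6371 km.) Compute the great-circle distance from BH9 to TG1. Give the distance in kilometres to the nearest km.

Δφ = -15.6136°,  Δλ = -116.2280°
a = sin²(Δφ/2) + cos φ₁ cos φ₂ sin²(Δλ/2) = 0.617579
c = 2·arcsin(√a) = 1.808177 rad = 103.6009°
d = R·c = 6371 × 1.808177 = 11519.9 km

11520 km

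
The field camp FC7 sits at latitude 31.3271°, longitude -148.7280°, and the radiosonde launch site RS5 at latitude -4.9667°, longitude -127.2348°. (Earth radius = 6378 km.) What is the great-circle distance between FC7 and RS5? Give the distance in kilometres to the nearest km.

Δφ = -36.2938°,  Δλ = 21.4932°
a = sin²(Δφ/2) + cos φ₁ cos φ₂ sin²(Δλ/2) = 0.126593
c = 2·arcsin(√a) = 0.727537 rad = 41.6848°
d = R·c = 6378 × 0.727537 = 4640.2 km

4640 km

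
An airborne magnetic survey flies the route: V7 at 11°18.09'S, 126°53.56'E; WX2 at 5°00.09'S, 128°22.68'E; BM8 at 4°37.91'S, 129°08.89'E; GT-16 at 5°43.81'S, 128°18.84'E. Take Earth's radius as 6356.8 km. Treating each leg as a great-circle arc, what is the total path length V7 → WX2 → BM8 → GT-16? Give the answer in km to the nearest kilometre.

V7: φ = -11.30150°, λ = +126.89267°
WX2: φ = -5.00150°, λ = +128.37800°
BM8: φ = -4.63183°, λ = +129.14817°
GT-16: φ = -5.73017°, λ = +128.31400°
V7→WX2: c = 0.112907 rad, d = 717.73 km
WX2→BM8: c = 0.014867 rad, d = 94.51 km
BM8→GT-16: c = 0.024035 rad, d = 152.79 km
Total = 717.73 + 94.51 + 152.79 = 965.03 km

965 km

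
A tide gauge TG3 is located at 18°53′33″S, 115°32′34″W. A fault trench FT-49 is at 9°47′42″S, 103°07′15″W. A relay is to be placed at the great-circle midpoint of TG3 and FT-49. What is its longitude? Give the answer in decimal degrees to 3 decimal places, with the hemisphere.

TG3: φ = -18.89250°, λ = -115.54278°
FT-49: φ = -9.79500°, λ = -103.12083°
Bx = cos φ₂ cos Δλ = 0.962354,  By = cos φ₂ sin Δλ = 0.211974
φₘ = atan2(sin φ₁ + sin φ₂, √((cos φ₁ + Bx)² + By²)) = -14.42488°
λₘ = λ₁ + atan2(By, cos φ₁ + Bx) = -109.20495°

109.205°W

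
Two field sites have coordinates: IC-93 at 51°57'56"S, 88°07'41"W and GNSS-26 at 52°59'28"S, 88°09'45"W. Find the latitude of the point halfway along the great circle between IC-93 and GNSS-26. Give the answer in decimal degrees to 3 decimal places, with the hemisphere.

IC-93: φ = -51.96556°, λ = -88.12806°
GNSS-26: φ = -52.99111°, λ = -88.16250°
Bx = cos φ₂ cos Δλ = 0.601939,  By = cos φ₂ sin Δλ = -0.000362
φₘ = atan2(sin φ₁ + sin φ₂, √((cos φ₁ + Bx)² + By²)) = -52.47833°
λₘ = λ₁ + atan2(By, cos φ₁ + Bx) = -88.14508°

52.478°S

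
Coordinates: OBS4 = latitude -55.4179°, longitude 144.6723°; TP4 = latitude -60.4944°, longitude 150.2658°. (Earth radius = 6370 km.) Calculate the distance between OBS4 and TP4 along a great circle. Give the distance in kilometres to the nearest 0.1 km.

653.2 km

Δφ = -5.0765°,  Δλ = 5.5935°
a = sin²(Δφ/2) + cos φ₁ cos φ₂ sin²(Δλ/2) = 0.002627
c = 2·arcsin(√a) = 0.102550 rad = 5.8757°
d = R·c = 6370 × 0.102550 = 653.2 km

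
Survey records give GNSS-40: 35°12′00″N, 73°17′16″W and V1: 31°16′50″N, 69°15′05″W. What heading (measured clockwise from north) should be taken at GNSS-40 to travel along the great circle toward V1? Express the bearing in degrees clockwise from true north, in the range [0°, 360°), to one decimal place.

138.1°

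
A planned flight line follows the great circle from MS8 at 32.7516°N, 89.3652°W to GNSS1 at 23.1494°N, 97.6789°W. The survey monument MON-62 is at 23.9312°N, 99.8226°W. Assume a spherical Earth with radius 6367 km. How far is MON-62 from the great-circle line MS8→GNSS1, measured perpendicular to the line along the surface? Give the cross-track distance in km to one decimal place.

δ₁₃ = central angle MS8→MON-62 = 0.222243 rad  (haversine)
θ₁₃ = bearing MS8→MON-62 = 228.822°,  θ₁₂ = bearing MS8→GNSS1 = 219.448°
dₓₜ = R·arcsin(sin δ₁₃ · sin(θ₁₃ − θ₁₂)) = 6367·arcsin(0.22042·sin(9.373°)) = 228.621 km
|dₓₜ| = 228.621 km

228.6 km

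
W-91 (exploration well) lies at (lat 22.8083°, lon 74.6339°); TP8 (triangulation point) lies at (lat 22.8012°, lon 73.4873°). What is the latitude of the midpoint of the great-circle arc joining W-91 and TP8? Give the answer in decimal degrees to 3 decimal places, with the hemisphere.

22.806°N

Bx = cos φ₂ cos Δλ = 0.921670,  By = cos φ₂ sin Δλ = -0.018447
φₘ = atan2(sin φ₁ + sin φ₂, √((cos φ₁ + Bx)² + By²)) = 22.80577°
λₘ = λ₁ + atan2(By, cos φ₁ + Bx) = 74.06059°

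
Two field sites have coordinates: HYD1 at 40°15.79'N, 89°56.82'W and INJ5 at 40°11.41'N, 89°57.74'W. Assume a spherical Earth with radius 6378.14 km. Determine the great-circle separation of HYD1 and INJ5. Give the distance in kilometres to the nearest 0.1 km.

8.2 km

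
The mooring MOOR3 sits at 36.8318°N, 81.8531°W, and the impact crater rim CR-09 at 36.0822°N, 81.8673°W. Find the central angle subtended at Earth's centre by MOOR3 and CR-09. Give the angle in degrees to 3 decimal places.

0.750°

Δφ = -0.7496°,  Δλ = -0.0142°
a = sin²(Δφ/2) + cos φ₁ cos φ₂ sin²(Δλ/2) = 0.000043
c = 2·arcsin(√a) = 0.013085 rad = 0.7497°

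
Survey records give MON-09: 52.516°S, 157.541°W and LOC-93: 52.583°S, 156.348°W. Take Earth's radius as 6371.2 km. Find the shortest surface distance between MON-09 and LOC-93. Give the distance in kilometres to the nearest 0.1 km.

81.0 km

Δφ = -0.0670°,  Δλ = 1.1930°
a = sin²(Δφ/2) + cos φ₁ cos φ₂ sin²(Δλ/2) = 0.000040
c = 2·arcsin(√a) = 0.012715 rad = 0.7285°
d = R·c = 6371.2 × 0.012715 = 81.0 km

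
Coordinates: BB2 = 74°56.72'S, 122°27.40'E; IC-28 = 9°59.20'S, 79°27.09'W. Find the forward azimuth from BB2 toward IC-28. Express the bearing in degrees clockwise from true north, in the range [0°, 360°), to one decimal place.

158.4°

BB2: φ = -74.94533°, λ = +122.45667°
IC-28: φ = -9.98667°, λ = -79.45150°
Δλ = 158.0918°
y = sin Δλ · cos φ₂ = 0.367467
x = cos φ₁ sin φ₂ − sin φ₁ cos φ₂ cos Δλ = -0.927409
θ = atan2(y, x) = 158.3851° → 158.3851° (mod 360°)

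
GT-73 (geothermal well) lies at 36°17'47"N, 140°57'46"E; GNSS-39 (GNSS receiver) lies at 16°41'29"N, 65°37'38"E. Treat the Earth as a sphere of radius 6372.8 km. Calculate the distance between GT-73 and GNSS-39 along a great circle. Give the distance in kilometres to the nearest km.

7626 km

GT-73: φ = +36.29639°, λ = +140.96278°
GNSS-39: φ = +16.69139°, λ = +65.62722°
Δφ = -19.6050°,  Δλ = -75.3356°
a = sin²(Δφ/2) + cos φ₁ cos φ₂ sin²(Δλ/2) = 0.317270
c = 2·arcsin(√a) = 1.196669 rad = 68.5641°
d = R·c = 6372.8 × 1.196669 = 7626.1 km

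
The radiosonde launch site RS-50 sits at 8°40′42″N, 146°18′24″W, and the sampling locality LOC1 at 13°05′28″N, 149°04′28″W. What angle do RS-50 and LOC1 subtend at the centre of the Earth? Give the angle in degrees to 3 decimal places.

5.182°

RS-50: φ = +8.67833°, λ = -146.30667°
LOC1: φ = +13.09111°, λ = -149.07444°
Δφ = 4.4128°,  Δλ = -2.7678°
a = sin²(Δφ/2) + cos φ₁ cos φ₂ sin²(Δλ/2) = 0.002044
c = 2·arcsin(√a) = 0.090448 rad = 5.1823°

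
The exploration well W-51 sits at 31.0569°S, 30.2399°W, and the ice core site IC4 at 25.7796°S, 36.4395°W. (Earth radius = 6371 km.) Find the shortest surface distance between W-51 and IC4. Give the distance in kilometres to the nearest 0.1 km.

843.4 km

Δφ = 5.2773°,  Δλ = -6.1996°
a = sin²(Δφ/2) + cos φ₁ cos φ₂ sin²(Δλ/2) = 0.004375
c = 2·arcsin(√a) = 0.132385 rad = 7.5851°
d = R·c = 6371 × 0.132385 = 843.4 km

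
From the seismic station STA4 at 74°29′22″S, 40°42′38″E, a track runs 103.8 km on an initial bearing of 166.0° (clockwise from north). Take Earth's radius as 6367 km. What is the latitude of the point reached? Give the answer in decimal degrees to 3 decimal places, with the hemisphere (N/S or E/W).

75.394°S

STA4: φ = -74.48944°, λ = +40.71056°
δ = d/R = 103.8/6367 = 0.016303 rad
φ₂ = arcsin(sin φ₁ cos δ + cos φ₁ sin δ cos θ)
   = arcsin(-0.96358·0.99987 + 0.26742·0.01630·-0.97030) = -75.39408°
λ₂ = λ₁ + atan2(sin θ sin δ cos φ₁, cos δ − sin φ₁ sin φ₂) = 41.60668°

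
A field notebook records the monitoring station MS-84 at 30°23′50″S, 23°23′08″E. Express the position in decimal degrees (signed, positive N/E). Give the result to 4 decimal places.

lat: 30.3972° S → -30.3972°
lon: 23.3856° E → +23.3856°

-30.3972°, +23.3856°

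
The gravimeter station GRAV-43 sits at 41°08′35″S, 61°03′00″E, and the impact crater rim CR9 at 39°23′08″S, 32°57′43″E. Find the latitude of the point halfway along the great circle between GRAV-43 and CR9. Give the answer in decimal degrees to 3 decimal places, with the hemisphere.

41.124°S

GRAV-43: φ = -41.14306°, λ = +61.05000°
CR9: φ = -39.38556°, λ = +32.96194°
Bx = cos φ₂ cos Δλ = 0.681866,  By = cos φ₂ sin Δλ = -0.363900
φₘ = atan2(sin φ₁ + sin φ₂, √((cos φ₁ + Bx)² + By²)) = -41.12368°
λₘ = λ₁ + atan2(By, cos φ₁ + Bx) = 46.81978°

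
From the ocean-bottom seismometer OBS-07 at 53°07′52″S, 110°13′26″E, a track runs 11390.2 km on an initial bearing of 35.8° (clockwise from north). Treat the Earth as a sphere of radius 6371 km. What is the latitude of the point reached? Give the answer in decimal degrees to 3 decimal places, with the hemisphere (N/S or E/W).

40.351°N

OBS-07: φ = -53.13111°, λ = +110.22389°
δ = d/R = 11390.2/6371 = 1.787820 rad
φ₂ = arcsin(sin φ₁ cos δ + cos φ₁ sin δ cos θ)
   = arcsin(-0.80001·-0.21532 + 0.59999·0.97654·0.81106) = 40.35137°
λ₂ = λ₁ + atan2(sin θ sin δ cos φ₁, cos δ − sin φ₁ sin φ₂) = 158.77678°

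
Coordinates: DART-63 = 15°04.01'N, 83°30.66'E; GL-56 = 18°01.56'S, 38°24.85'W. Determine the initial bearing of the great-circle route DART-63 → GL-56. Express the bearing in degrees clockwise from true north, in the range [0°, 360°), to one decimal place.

258.2°

DART-63: φ = +15.06683°, λ = +83.51100°
GL-56: φ = -18.02600°, λ = -38.41417°
Δλ = -121.9252°
y = sin Δλ · cos φ₂ = -0.807080
x = cos φ₁ sin φ₂ − sin φ₁ cos φ₂ cos Δλ = -0.168096
θ = atan2(y, x) = -101.7652° → 258.2348° (mod 360°)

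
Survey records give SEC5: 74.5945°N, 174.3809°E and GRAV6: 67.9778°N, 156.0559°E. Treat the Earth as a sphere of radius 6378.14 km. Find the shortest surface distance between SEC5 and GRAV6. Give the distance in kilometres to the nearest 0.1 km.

Δφ = -6.6167°,  Δλ = -18.3250°
a = sin²(Δφ/2) + cos φ₁ cos φ₂ sin²(Δλ/2) = 0.005856
c = 2·arcsin(√a) = 0.153200 rad = 8.7777°
d = R·c = 6378.14 × 0.153200 = 977.1 km

977.1 km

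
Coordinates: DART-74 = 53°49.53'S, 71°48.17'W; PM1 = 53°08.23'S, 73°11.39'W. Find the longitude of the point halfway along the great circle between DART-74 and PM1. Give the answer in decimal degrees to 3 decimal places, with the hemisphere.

DART-74: φ = -53.82550°, λ = -71.80283°
PM1: φ = -53.13717°, λ = -73.18983°
Bx = cos φ₂ cos Δλ = 0.599726,  By = cos φ₂ sin Δλ = -0.014521
φₘ = atan2(sin φ₁ + sin φ₂, √((cos φ₁ + Bx)² + By²)) = -53.48334°
λₘ = λ₁ + atan2(By, cos φ₁ + Bx) = -72.50196°

72.502°W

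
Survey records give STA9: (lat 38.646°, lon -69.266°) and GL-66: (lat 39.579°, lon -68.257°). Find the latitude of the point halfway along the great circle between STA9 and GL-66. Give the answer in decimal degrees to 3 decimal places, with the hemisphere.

39.114°N

Bx = cos φ₂ cos Δλ = 0.770627,  By = cos φ₂ sin Δλ = 0.013572
φₘ = atan2(sin φ₁ + sin φ₂, √((cos φ₁ + Bx)² + By²)) = 39.11359°
λₘ = λ₁ + atan2(By, cos φ₁ + Bx) = -68.76484°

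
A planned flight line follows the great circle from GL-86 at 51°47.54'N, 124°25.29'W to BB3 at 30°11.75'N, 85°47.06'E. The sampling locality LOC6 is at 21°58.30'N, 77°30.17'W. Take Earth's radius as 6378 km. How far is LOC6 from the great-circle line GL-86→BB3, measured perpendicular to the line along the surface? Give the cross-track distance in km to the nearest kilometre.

3292 km

GL-86: φ = +51.79233°, λ = -124.42150°
BB3: φ = +30.19583°, λ = +85.78433°
LOC6: φ = +21.97167°, λ = -77.50283°
δ₁₃ = central angle GL-86→LOC6 = 0.815123 rad  (haversine)
θ₁₃ = bearing GL-86→LOC6 = 111.464°,  θ₁₂ = bearing GL-86→BB3 = 334.163°
dₓₜ = R·arcsin(sin δ₁₃ · sin(θ₁₃ − θ₁₂)) = 6378·arcsin(0.72781·sin(-222.699°)) = 3292.210 km
|dₓₜ| = 3292.210 km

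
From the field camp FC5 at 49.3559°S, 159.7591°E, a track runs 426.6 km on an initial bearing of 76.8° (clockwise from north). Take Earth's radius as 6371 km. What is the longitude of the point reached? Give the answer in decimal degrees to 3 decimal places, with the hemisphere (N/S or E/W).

δ = d/R = 426.6/6371 = 0.066960 rad
φ₂ = arcsin(sin φ₁ cos δ + cos φ₁ sin δ cos θ)
   = arcsin(-0.75877·0.99776 + 0.65136·0.06691·0.22835) = -48.34133°
λ₂ = λ₁ + atan2(sin θ sin δ cos φ₁, cos δ − sin φ₁ sin φ₂) = 165.38329°

165.383°E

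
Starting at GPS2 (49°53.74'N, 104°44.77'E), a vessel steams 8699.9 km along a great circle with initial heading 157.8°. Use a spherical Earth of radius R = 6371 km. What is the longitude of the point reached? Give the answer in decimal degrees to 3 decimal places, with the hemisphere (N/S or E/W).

GPS2: φ = +49.89567°, λ = +104.74617°
δ = d/R = 8699.9/6371 = 1.365547 rad
φ₂ = arcsin(sin φ₁ cos δ + cos φ₁ sin δ cos θ)
   = arcsin(0.76487·0.20381 + 0.64418·0.97901·-0.92587) = -25.34198°
λ₂ = λ₁ + atan2(sin θ sin δ cos φ₁, cos δ − sin φ₁ sin φ₂) = 128.90684°

128.907°E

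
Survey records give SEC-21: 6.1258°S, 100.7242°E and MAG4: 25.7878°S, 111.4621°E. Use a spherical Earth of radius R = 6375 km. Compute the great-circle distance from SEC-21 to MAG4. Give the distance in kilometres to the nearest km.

Δφ = -19.6620°,  Δλ = 10.7379°
a = sin²(Δφ/2) + cos φ₁ cos φ₂ sin²(Δλ/2) = 0.036991
c = 2·arcsin(√a) = 0.387074 rad = 22.1777°
d = R·c = 6375 × 0.387074 = 2467.6 km

2468 km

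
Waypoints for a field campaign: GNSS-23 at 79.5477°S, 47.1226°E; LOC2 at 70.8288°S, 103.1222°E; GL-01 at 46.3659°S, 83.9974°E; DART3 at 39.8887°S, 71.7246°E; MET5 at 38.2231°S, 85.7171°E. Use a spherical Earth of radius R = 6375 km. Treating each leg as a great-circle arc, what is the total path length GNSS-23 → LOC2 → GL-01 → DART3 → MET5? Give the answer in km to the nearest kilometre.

GNSS-23→LOC2: c = 0.275891 rad, d = 1758.81 km
LOC2→GL-01: c = 0.456224 rad, d = 2908.43 km
GL-01→DART3: c = 0.192565 rad, d = 1227.60 km
DART3→MET5: c = 0.191651 rad, d = 1221.77 km
Total = 1758.81 + 2908.43 + 1227.60 + 1221.77 = 7116.61 km

7117 km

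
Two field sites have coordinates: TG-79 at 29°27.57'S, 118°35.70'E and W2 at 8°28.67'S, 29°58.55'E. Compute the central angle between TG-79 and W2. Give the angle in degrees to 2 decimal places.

TG-79: φ = -29.45950°, λ = +118.59500°
W2: φ = -8.47783°, λ = +29.97583°
Δφ = 20.9817°,  Δλ = -88.6192°
a = sin²(Δφ/2) + cos φ₁ cos φ₂ sin²(Δλ/2) = 0.453371
c = 2·arcsin(√a) = 1.477402 rad = 84.6489°

84.65°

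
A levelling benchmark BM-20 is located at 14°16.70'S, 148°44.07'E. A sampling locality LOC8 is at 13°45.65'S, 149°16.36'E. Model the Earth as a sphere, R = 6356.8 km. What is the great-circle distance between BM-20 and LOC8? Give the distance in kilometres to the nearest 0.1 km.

81.6 km

BM-20: φ = -14.27833°, λ = +148.73450°
LOC8: φ = -13.76083°, λ = +149.27267°
Δφ = 0.5175°,  Δλ = 0.5382°
a = sin²(Δφ/2) + cos φ₁ cos φ₂ sin²(Δλ/2) = 0.000041
c = 2·arcsin(√a) = 0.012831 rad = 0.7351°
d = R·c = 6356.8 × 0.012831 = 81.6 km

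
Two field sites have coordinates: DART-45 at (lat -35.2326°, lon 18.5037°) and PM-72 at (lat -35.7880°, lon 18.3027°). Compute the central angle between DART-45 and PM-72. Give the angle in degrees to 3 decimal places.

0.579°

Δφ = -0.5554°,  Δλ = -0.2010°
a = sin²(Δφ/2) + cos φ₁ cos φ₂ sin²(Δλ/2) = 0.000026
c = 2·arcsin(√a) = 0.010105 rad = 0.5790°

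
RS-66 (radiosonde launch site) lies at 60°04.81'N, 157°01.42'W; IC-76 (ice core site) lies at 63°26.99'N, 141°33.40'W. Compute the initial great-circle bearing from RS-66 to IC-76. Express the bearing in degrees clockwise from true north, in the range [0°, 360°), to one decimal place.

58.6°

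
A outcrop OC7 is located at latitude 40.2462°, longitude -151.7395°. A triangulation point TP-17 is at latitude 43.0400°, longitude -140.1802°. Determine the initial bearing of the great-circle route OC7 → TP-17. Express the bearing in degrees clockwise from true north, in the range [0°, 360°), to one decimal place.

68.3°

Δλ = 11.5593°
y = sin Δλ · cos φ₂ = 0.146455
x = cos φ₁ sin φ₂ − sin φ₁ cos φ₂ cos Δλ = 0.058319
θ = atan2(y, x) = 68.2873° → 68.2873° (mod 360°)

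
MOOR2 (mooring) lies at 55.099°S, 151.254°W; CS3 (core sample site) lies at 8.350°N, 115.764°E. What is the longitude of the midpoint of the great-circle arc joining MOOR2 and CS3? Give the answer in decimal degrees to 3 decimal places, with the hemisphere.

Bx = cos φ₂ cos Δλ = -0.051471,  By = cos φ₂ sin Δλ = -0.988060
φₘ = atan2(sin φ₁ + sin φ₂, √((cos φ₁ + Bx)² + By²)) = -31.14468°
λₘ = λ₁ + atan2(By, cos φ₁ + Bx) = 146.53441°

146.534°E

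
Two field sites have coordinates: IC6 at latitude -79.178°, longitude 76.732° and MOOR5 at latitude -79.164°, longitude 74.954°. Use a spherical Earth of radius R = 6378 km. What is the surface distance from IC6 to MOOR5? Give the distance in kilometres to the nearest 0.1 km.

37.2 km

Δφ = 0.0140°,  Δλ = -1.7780°
a = sin²(Δφ/2) + cos φ₁ cos φ₂ sin²(Δλ/2) = 0.000009
c = 2·arcsin(√a) = 0.005835 rad = 0.3343°
d = R·c = 6378 × 0.005835 = 37.2 km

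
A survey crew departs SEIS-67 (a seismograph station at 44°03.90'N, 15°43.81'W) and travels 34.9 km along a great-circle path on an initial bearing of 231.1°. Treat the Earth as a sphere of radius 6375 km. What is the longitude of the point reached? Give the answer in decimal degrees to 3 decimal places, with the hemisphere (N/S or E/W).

16.069°W

SEIS-67: φ = +44.06500°, λ = -15.73017°
δ = d/R = 34.9/6375 = 0.005475 rad
φ₂ = arcsin(sin φ₁ cos δ + cos φ₁ sin δ cos θ)
   = arcsin(0.69547·0.99999 + 0.71855·0.00547·-0.62796) = 43.86753°
λ₂ = λ₁ + atan2(sin θ sin δ cos φ₁, cos δ − sin φ₁ sin φ₂) = -16.06876°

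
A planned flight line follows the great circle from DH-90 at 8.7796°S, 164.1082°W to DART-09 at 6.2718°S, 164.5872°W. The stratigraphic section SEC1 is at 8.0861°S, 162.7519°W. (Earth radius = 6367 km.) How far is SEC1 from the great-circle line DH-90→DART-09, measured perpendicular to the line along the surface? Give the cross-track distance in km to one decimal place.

δ₁₃ = central angle DH-90→SEC1 = 0.026359 rad  (haversine)
θ₁₃ = bearing DH-90→SEC1 = 62.766°,  θ₁₂ = bearing DH-90→DART-09 = 349.245°
dₓₜ = R·arcsin(sin δ₁₃ · sin(θ₁₃ − θ₁₂)) = 6367·arcsin(0.02636·sin(-286.479°)) = 160.933 km
|dₓₜ| = 160.933 km

160.9 km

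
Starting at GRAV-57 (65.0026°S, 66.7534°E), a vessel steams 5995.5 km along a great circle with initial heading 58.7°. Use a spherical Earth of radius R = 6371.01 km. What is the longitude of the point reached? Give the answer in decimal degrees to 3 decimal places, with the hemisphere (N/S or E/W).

114.406°E

δ = d/R = 5995.5/6371.01 = 0.941060 rad
φ₂ = arcsin(sin φ₁ cos δ + cos φ₁ sin δ cos θ)
   = arcsin(-0.90633·0.58893 + 0.42258·0.80818·0.51952) = -20.87554°
λ₂ = λ₁ + atan2(sin θ sin δ cos φ₁, cos δ − sin φ₁ sin φ₂) = 114.40599°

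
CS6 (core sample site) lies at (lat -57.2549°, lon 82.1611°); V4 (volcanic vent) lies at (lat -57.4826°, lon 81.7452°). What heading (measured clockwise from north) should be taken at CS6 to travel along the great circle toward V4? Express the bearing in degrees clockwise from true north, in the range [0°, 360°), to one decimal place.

224.4°

Δλ = -0.4159°
y = sin Δλ · cos φ₂ = -0.003902
x = cos φ₁ sin φ₂ − sin φ₁ cos φ₂ cos Δλ = -0.003986
θ = atan2(y, x) = -135.6103° → 224.3897° (mod 360°)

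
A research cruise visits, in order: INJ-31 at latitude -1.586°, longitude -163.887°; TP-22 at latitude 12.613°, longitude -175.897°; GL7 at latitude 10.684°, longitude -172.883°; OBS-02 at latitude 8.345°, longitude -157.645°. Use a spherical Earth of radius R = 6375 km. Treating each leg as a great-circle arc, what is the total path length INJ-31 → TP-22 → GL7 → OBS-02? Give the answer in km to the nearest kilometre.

4147 km

INJ-31→TP-22: c = 0.323598 rad, d = 2062.94 km
TP-22→GL7: c = 0.061543 rad, d = 392.34 km
GL7→OBS-02: c = 0.265412 rad, d = 1692.00 km
Total = 2062.94 + 392.34 + 1692.00 = 4147.28 km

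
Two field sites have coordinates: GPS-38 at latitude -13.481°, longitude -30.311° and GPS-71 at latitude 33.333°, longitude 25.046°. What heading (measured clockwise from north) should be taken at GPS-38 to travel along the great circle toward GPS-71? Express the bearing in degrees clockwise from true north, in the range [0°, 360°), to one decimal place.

Δλ = 55.3570°
y = sin Δλ · cos φ₂ = 0.687367
x = cos φ₁ sin φ₂ − sin φ₁ cos φ₂ cos Δλ = 0.645084
θ = atan2(y, x) = 46.8176° → 46.8176° (mod 360°)

46.8°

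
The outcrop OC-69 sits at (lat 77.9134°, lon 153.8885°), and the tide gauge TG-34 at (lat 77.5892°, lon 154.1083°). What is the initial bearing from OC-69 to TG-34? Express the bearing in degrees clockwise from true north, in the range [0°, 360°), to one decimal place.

Δλ = 0.2198°
y = sin Δλ · cos φ₂ = 0.000824
x = cos φ₁ sin φ₂ − sin φ₁ cos φ₂ cos Δλ = -0.005657
θ = atan2(y, x) = 171.7075° → 171.7075° (mod 360°)

171.7°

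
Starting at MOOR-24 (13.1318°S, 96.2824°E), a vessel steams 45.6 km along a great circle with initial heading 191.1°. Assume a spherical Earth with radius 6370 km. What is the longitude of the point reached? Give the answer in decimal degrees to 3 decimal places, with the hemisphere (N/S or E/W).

96.201°E

δ = d/R = 45.6/6370 = 0.007159 rad
φ₂ = arcsin(sin φ₁ cos δ + cos φ₁ sin δ cos θ)
   = arcsin(-0.22719·0.99997 + 0.97385·0.00716·-0.98129) = -13.53427°
λ₂ = λ₁ + atan2(sin θ sin δ cos φ₁, cos δ − sin φ₁ sin φ₂) = 96.20118°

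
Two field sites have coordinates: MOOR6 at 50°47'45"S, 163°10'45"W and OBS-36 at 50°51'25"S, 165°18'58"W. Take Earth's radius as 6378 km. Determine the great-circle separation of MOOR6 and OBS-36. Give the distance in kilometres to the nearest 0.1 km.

MOOR6: φ = -50.79583°, λ = -163.17917°
OBS-36: φ = -50.85694°, λ = -165.31611°
Δφ = -0.0611°,  Δλ = -2.1369°
a = sin²(Δφ/2) + cos φ₁ cos φ₂ sin²(Δλ/2) = 0.000139
c = 2·arcsin(√a) = 0.023583 rad = 1.3512°
d = R·c = 6378 × 0.023583 = 150.4 km

150.4 km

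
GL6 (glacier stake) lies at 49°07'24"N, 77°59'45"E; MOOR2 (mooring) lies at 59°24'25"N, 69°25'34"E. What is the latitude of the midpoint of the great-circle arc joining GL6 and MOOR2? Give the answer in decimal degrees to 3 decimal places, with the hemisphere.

54.340°N

GL6: φ = +49.12333°, λ = +77.99583°
MOOR2: φ = +59.40694°, λ = +69.42611°
Bx = cos φ₂ cos Δλ = 0.503255,  By = cos φ₂ sin Δλ = -0.075838
φₘ = atan2(sin φ₁ + sin φ₂, √((cos φ₁ + Bx)² + By²)) = 54.33994°
λₘ = λ₁ + atan2(By, cos φ₁ + Bx) = 74.24784°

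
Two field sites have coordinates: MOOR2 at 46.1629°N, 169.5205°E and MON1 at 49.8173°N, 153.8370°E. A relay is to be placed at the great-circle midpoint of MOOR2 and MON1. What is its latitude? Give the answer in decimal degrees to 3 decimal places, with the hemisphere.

Bx = cos φ₂ cos Δλ = 0.621205,  By = cos φ₂ sin Δλ = -0.174420
φₘ = atan2(sin φ₁ + sin φ₂, √((cos φ₁ + Bx)² + By²)) = 48.25732°
λₘ = λ₁ + atan2(By, cos φ₁ + Bx) = 161.95823°

48.257°N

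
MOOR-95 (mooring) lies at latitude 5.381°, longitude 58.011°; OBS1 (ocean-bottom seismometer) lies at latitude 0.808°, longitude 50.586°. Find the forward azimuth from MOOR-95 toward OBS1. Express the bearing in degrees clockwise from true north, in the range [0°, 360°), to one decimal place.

238.6°

Δλ = -7.4250°
y = sin Δλ · cos φ₂ = -0.129215
x = cos φ₁ sin φ₂ − sin φ₁ cos φ₂ cos Δλ = -0.078943
θ = atan2(y, x) = -121.4224° → 238.5776° (mod 360°)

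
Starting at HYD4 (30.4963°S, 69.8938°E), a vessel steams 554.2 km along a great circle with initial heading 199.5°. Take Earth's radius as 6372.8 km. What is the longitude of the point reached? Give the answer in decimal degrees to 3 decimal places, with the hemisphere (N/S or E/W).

δ = d/R = 554.2/6372.8 = 0.086963 rad
φ₂ = arcsin(sin φ₁ cos δ + cos φ₁ sin δ cos θ)
   = arcsin(-0.50748·0.99622 + 0.86166·0.08685·-0.94264) = -35.17747°
λ₂ = λ₁ + atan2(sin θ sin δ cos φ₁, cos δ − sin φ₁ sin φ₂) = 67.86108°

67.861°E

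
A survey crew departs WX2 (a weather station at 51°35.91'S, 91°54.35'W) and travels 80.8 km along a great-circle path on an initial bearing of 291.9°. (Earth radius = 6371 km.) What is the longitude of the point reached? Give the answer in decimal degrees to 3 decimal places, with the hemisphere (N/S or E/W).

92.985°W

WX2: φ = -51.59850°, λ = -91.90583°
δ = d/R = 80.8/6371 = 0.012682 rad
φ₂ = arcsin(sin φ₁ cos δ + cos φ₁ sin δ cos θ)
   = arcsin(-0.78368·0.99992 + 0.62117·0.01268·0.37299) = -51.32250°
λ₂ = λ₁ + atan2(sin θ sin δ cos φ₁, cos δ − sin φ₁ sin φ₂) = -92.98472°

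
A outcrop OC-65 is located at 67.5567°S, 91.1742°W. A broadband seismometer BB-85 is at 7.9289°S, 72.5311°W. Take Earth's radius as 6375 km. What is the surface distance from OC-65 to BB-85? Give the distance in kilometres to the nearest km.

6780 km

Δφ = 59.6278°,  Δλ = 18.6431°
a = sin²(Δφ/2) + cos φ₁ cos φ₂ sin²(Δλ/2) = 0.257113
c = 2·arcsin(√a) = 1.063547 rad = 60.9368°
d = R·c = 6375 × 1.063547 = 6780.1 km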